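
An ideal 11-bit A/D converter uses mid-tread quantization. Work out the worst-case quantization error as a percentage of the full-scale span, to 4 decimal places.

Rounding → worst-case error = ½ LSB = V_FS/2^12, so 100/4096 = 0.0244141 % of full scale.

0.0244 %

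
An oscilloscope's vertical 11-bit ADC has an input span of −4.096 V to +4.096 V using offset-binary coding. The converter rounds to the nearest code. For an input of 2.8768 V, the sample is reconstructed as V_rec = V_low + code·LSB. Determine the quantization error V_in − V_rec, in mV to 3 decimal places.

LSB = 8.192/2^11 = 4.000 mV.
(V_in − V_low)/LSB = (2.8768 − (−4.096))/0.004 = 1743.2000 → code 1743 (round).
Code 1743 maps back to (−4.096) + 1743×0.004 V = 2.876 V.
V_in − V_rec = 0.0008 V = 0.800 mV.

0.800 mV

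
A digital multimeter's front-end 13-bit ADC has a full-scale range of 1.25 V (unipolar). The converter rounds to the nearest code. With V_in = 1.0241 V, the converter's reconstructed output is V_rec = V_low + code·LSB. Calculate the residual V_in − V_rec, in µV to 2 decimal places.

-69.92 µV

One LSB is 1.25 V / 8192 = 152.59 µV.
(1.0241 − 0)/0.000152588 = 6711.5418; round gives code 6712.
Code 6712 maps back to 0 + 6712×0.000152588 V = 1.0241699 V.
Error = 1.0241 − 1.0241699 = -6.99219e-05 V = -69.92 µV.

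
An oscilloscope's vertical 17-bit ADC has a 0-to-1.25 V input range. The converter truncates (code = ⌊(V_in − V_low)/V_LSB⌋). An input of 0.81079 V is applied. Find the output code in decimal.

code 85017

Full-scale span = 1.25 V; LSB = 1.25/2^17 = 9.54 µV.
Input sits at 85017.494 steps above V_low.
So the output code is 85017.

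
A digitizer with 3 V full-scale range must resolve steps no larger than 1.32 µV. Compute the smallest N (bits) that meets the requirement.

22 bits

Number of steps required ≥ 3 V / 1.32 µV = 2272727.27.
Need 2^N ≥ 2272727.27; 2^21 = 2097152, 2^22 = 4194304.
Minimum N = 22.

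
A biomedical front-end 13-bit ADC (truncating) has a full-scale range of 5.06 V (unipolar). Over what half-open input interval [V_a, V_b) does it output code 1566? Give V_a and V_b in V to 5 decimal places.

[0.96728 V, 0.96790 V)

LSB = 5.06/2^13 = 0.618 mV.
V_a = V_low + 1566·LSB = 0.96728 V; V_b = V_low + 1567·LSB = 0.967898 V.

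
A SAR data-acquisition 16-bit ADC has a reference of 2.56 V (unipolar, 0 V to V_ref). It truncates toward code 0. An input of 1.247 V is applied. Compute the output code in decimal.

LSB = 2.56 V / 65536 = 39.06 µV.
(V_in − V_low)/LSB = (1.247 − 0) / 3.90625e-05 = 31923.200.
⌊·⌋(31923.200) = 31923.

code 31923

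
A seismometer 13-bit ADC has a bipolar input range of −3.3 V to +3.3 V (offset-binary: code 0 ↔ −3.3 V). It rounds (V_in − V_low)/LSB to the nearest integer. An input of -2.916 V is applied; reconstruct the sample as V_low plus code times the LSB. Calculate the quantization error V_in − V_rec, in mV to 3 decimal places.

One LSB is 6.6 V / 8192 = 0.806 mV.
Scaled input = 476.6255 LSBs, so code = 477.
V_rec = (−3.3) + 477·0.000805664 = -2.9156982 V.
Difference: -0.000301758 V → -0.302 mV.

-0.302 mV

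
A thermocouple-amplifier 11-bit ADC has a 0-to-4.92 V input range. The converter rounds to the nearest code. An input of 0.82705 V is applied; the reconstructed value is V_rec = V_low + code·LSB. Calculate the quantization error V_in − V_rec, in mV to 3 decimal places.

0.644 mV

LSB = 4.92/2^11 = 2.402 mV.
Scaled input = 344.2680 LSBs, so code = 344.
Reconstructed: 0.82640625 V.
Error = 0.82705 − 0.82640625 = 0.00064375 V = 0.644 mV.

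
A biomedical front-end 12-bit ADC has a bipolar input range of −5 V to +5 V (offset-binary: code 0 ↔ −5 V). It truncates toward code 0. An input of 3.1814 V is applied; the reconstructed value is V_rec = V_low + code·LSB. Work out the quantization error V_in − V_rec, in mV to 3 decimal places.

Step size: 10 V ÷ 2^12 = 2.441 mV.
(3.1814 − (−5))/0.00244141 = 3351.1014; ⌊·⌋ gives code 3351.
Reconstructed: 3.1811523 V.
Difference: 0.000247656 V → 0.248 mV.

0.248 mV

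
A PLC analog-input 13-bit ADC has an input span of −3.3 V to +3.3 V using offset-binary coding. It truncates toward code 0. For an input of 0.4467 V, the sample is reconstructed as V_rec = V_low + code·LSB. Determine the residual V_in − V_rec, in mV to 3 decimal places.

0.362 mV

Step size: 6.6 V ÷ 2^13 = 0.806 mV.
(0.4467 − (−3.3))/0.000805664 = 4650.4495; ⌊·⌋ gives code 4650.
Reconstructed: 0.44633789 V.
V_in − V_rec = 0.000362109 V = 0.362 mV.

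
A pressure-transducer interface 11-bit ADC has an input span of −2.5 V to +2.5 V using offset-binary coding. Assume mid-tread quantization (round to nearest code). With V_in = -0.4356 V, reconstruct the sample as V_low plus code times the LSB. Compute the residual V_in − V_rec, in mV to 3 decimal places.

-1.030 mV

LSB = 5/2^11 = 2.441 mV.
Scaled input = 845.5782 LSBs, so code = 846.
V_rec = (−2.5) + 846·0.00244141 = -0.43457031 V.
V_in − V_rec = -0.00102969 V = -1.030 mV.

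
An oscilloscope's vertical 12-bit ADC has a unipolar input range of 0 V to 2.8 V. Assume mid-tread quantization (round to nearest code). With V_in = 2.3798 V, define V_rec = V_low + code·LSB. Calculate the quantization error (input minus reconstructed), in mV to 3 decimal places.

LSB = 2.8/2^12 = 0.684 mV.
(V_in − V_low)/LSB = (2.3798 − 0)/0.000683594 = 3481.3074 → code 3481 (round).
Code 3481 maps back to 0 + 3481×0.000683594 V = 2.3795898 V.
Error = 2.3798 − 2.3795898 = 0.000210156 V = 0.210 mV.

0.210 mV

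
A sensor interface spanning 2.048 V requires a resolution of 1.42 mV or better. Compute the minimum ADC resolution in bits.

11 bits

Number of steps required ≥ 2.048 V / 1.42 mV = 1442.25.
Need 2^N ≥ 1442.25; 2^10 = 1024, 2^11 = 2048.
Minimum N = 11.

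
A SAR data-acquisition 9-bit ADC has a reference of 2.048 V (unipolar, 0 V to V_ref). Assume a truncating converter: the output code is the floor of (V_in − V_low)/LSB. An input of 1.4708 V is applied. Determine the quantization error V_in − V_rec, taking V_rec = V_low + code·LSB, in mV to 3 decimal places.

2.800 mV

LSB = 2.048/2^9 = 4.000 mV.
(V_in − V_low)/LSB = (1.4708 − 0)/0.004 = 367.7000 → code 367 (floor).
Reconstructed: 1.468 V.
V_in − V_rec = 0.0028 V = 2.800 mV.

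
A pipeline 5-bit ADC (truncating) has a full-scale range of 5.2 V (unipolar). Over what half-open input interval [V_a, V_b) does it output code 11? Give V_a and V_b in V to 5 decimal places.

[1.78750 V, 1.95000 V)

LSB = 5.2/2^5 = 162.500 mV.
V_a = V_low + 11·LSB = 1.7875 V; V_b = V_low + 12·LSB = 1.95 V.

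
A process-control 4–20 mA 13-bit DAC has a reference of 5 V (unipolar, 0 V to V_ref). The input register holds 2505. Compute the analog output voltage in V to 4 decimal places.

LSB = 5 V / 2^13 = 0.610 mV.
V_out = 0 + 2505 × 0.000610352 V = 1.52893 V.

1.5289 V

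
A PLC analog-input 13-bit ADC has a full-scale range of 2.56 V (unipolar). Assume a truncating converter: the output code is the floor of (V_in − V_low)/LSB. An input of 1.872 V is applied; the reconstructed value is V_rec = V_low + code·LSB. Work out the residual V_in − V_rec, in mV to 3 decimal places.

Step size: 2.56 V ÷ 2^13 = 312.50 µV.
(1.872 − 0)/0.0003125 = 5990.4000; ⌊·⌋ gives code 5990.
V_rec = 0 + 5990·0.0003125 = 1.871875 V.
V_in − V_rec = 0.000125 V = 0.125 mV.

0.125 mV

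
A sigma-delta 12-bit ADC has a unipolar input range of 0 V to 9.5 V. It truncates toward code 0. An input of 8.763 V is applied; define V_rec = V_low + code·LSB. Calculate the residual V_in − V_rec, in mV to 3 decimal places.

Step size: 9.5 V ÷ 2^12 = 2.319 mV.
Scaled input = 3778.2366 LSBs, so code = 3778.
Reconstructed: 8.7624512 V.
V_in − V_rec = 0.000548828 V = 0.549 mV.

0.549 mV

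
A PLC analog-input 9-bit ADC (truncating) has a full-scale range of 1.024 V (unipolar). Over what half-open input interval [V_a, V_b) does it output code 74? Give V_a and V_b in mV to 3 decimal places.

[148.000 mV, 150.000 mV)

LSB = 1.024/2^9 = 2.000 mV.
V_a = V_low + 74·LSB = 0.148 V; V_b = V_low + 75·LSB = 0.15 V.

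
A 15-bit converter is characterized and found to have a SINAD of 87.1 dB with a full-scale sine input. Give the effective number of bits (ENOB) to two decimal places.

14.18 bits

ENOB = (SINAD − 1.76) / 6.02 = (87.1 − 1.76)/6.02 = 14.176.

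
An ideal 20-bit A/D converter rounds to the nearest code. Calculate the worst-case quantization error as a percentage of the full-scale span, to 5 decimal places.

0.00005 %

Rounding → worst-case error = ½ LSB = V_FS/2^21, so 100/2097152 = 4.76837e-05 % of full scale.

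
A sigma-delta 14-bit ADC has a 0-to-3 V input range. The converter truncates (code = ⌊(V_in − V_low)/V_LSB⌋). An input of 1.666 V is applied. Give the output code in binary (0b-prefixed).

LSB = 3 V / 16384 = 183.11 µV.
(V_in − V_low)/LSB = (1.666 − 0) / 0.000183105 = 9098.581.
So the output code is 9098.
In binary (0b-prefixed): 0b10001110001010.

code 0b10001110001010 (decimal 9098)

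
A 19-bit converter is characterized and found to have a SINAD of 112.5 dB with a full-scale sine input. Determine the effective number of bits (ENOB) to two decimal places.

ENOB = (SINAD − 1.76) / 6.02 = (112.5 − 1.76)/6.02 = 18.395.

18.40 bits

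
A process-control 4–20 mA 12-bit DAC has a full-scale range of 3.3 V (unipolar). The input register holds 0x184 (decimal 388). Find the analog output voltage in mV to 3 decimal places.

LSB = 3.3 V / 2^12 = 0.806 mV.
Code 0x184 = 388 decimal.
V_out = 0 + 388 × 0.000805664 V = 0.312598 V.
= 312.598 mV.

312.598 mV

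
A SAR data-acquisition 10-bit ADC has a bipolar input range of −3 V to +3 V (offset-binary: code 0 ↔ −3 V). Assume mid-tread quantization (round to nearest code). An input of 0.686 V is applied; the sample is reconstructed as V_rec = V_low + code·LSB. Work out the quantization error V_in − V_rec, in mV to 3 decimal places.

One LSB is 6 V / 1024 = 5.859 mV.
Scaled input = 629.0773 LSBs, so code = 629.
Code 629 maps back to (−3) + 629×0.00585938 V = 0.68554688 V.
Difference: 0.000453125 V → 0.453 mV.

0.453 mV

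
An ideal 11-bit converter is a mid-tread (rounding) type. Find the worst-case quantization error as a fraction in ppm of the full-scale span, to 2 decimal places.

244.14 ppm

Rounding → worst-case error = ½ LSB = V_FS/2^12, so 1e+06/4096 = 244.141 ppm of full scale.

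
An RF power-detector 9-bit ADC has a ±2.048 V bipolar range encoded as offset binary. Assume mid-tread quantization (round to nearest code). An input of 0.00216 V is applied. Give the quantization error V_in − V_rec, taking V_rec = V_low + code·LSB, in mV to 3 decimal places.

2.160 mV

One LSB is 4.096 V / 512 = 8.000 mV.
(V_in − V_low)/LSB = (0.00216 − (−2.048))/0.008 = 256.2700 → code 256 (round).
V_rec = (−2.048) + 256·0.008 = 0 V.
V_in − V_rec = 0.00216 V = 2.160 mV.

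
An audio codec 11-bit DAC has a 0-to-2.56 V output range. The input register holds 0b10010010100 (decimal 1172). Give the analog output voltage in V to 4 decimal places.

1.4650 V

LSB = 2.56 V / 2^11 = 1.250 mV.
Code 0b10010010100 = 1172 decimal.
V_out = 0 + 1172 × 0.00125 V = 1.465 V.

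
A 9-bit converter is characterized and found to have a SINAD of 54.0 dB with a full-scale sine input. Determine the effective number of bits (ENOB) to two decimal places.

ENOB = (SINAD − 1.76) / 6.02 = (54.0 − 1.76)/6.02 = 8.678.

8.68 bits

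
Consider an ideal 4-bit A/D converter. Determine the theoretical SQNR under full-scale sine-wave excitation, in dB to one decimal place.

SNR ≈ 6.02·N + 1.76 dB = 6.02·4 + 1.76 = 25.84 dB.

25.8 dB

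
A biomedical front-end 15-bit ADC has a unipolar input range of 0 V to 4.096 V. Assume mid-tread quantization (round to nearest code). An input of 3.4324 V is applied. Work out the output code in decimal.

code 27459

LSB = 4.096 V / 32768 = 125.00 µV.
Input sits at 27459.200 steps above V_low.
Round → code 27459.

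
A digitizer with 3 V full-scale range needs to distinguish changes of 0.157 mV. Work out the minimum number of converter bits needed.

Number of steps required ≥ 3 V / 0.157 mV = 19108.28.
Need 2^N ≥ 19108.28; 2^14 = 16384, 2^15 = 32768.
Minimum N = 15.

15 bits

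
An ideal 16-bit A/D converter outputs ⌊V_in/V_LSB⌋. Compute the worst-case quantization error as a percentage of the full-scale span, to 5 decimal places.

Truncating → worst-case error = 1 LSB = V_FS/2^16, so 100/65536 = 0.00152588 % of full scale.

0.00153 %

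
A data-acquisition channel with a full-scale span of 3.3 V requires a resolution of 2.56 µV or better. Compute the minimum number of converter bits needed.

21 bits

Number of steps required ≥ 3.3 V / 2.56 µV = 1289062.50.
Need 2^N ≥ 1289062.50; 2^20 = 1048576, 2^21 = 2097152.
Minimum N = 21.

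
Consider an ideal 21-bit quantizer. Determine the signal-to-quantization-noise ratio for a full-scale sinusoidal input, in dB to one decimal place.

SNR ≈ 6.02·N + 1.76 dB = 6.02·21 + 1.76 = 128.18 dB.

128.2 dB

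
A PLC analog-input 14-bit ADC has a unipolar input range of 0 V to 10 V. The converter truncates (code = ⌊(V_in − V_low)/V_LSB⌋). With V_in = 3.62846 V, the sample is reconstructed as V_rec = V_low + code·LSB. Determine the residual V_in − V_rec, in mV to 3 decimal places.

0.530 mV

LSB = 10/2^14 = 0.610 mV.
(3.62846 − 0)/0.000610352 = 5944.8689; ⌊·⌋ gives code 5944.
Code 5944 maps back to 0 + 5944×0.000610352 V = 3.6279297 V.
Error = 3.62846 − 3.6279297 = 0.000530312 V = 0.530 mV.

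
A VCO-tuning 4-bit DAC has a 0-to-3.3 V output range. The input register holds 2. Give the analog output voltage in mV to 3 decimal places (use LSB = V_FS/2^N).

LSB = 3.3 V / 2^4 = 206.250 mV.
V_out = 0 + 2 × 0.20625 V = 0.4125 V.
= 412.500 mV.

412.500 mV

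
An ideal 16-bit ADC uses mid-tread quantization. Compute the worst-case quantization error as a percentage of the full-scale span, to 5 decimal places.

0.00076 %

Rounding → worst-case error = ½ LSB = V_FS/2^17, so 100/131072 = 0.000762939 % of full scale.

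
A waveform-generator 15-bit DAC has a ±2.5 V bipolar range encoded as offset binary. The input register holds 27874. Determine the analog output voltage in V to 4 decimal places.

1.7532 V

LSB = 5 V / 2^15 = 152.59 µV.
V_out = (−2.5) + 27874 × 0.000152588 V = 1.75323 V.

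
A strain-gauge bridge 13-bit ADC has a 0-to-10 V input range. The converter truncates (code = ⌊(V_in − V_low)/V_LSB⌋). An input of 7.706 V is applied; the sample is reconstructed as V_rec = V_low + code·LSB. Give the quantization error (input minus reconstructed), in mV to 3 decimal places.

Step size: 10 V ÷ 2^13 = 1.221 mV.
(V_in − V_low)/LSB = (7.706 − 0)/0.0012207 = 6312.7552 → code 6312 (floor).
Reconstructed: 7.7050781 V.
Error = 7.706 − 7.7050781 = 0.000921875 V = 0.922 mV.

0.922 mV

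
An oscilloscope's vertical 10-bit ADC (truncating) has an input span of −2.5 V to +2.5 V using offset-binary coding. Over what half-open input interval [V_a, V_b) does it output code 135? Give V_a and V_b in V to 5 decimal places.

[-1.84082 V, -1.83594 V)

LSB = 5/2^10 = 4.883 mV.
V_a = V_low + 135·LSB = -1.84082 V; V_b = V_low + 136·LSB = -1.83594 V.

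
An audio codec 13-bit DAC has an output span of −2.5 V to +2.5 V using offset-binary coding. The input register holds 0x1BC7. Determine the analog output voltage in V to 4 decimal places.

1.8402 V

LSB = 5 V / 2^13 = 0.610 mV.
Code 0x1BC7 = 7111 decimal.
V_out = (−2.5) + 7111 × 0.000610352 V = 1.84021 V.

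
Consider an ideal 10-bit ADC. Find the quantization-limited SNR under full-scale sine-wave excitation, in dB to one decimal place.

62.0 dB

SNR ≈ 6.02·N + 1.76 dB = 6.02·10 + 1.76 = 61.96 dB.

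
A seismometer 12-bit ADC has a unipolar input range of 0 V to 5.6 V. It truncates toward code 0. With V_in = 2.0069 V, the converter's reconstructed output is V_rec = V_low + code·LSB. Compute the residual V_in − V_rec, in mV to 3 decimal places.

Step size: 5.6 V ÷ 2^12 = 1.367 mV.
Scaled input = 1467.9040 LSBs, so code = 1467.
Code 1467 maps back to 0 + 1467×0.00136719 V = 2.0056641 V.
Difference: 0.00123594 V → 1.236 mV.

1.236 mV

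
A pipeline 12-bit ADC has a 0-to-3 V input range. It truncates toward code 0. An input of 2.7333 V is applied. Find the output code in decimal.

Full-scale span = 3 V; LSB = 3/2^12 = 0.732 mV.
(V_in − V_low)/LSB = (2.7333 − 0) / 0.000732422 = 3731.866.
So the output code is 3731.

code 3731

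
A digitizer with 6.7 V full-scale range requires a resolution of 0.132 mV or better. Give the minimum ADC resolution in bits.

Number of steps required ≥ 6.7 V / 0.132 mV = 50757.58.
Need 2^N ≥ 50757.58; 2^15 = 32768, 2^16 = 65536.
Minimum N = 16.

16 bits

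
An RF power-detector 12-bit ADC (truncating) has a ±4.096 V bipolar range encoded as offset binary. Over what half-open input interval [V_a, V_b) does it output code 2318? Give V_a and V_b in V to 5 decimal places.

LSB = 8.192/2^12 = 2.000 mV.
V_a = V_low + 2318·LSB = 0.54 V; V_b = V_low + 2319·LSB = 0.542 V.

[0.54000 V, 0.54200 V)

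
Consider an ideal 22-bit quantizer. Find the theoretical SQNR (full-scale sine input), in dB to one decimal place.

SNR ≈ 6.02·N + 1.76 dB = 6.02·22 + 1.76 = 134.20 dB.

134.2 dB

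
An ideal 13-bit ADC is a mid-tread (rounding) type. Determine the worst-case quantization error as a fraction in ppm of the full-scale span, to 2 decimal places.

61.04 ppm

Rounding → worst-case error = ½ LSB = V_FS/2^14, so 1e+06/16384 = 61.0352 ppm of full scale.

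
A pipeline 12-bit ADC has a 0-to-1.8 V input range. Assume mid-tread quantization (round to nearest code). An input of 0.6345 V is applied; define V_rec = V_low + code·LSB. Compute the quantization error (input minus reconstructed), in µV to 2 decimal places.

One LSB is 1.8 V / 4096 = 439.45 µV.
Scaled input = 1443.8400 LSBs, so code = 1444.
Code 1444 maps back to 0 + 1444×0.000439453 V = 0.63457031 V.
Difference: -7.03125e-05 V → -70.31 µV.

-70.31 µV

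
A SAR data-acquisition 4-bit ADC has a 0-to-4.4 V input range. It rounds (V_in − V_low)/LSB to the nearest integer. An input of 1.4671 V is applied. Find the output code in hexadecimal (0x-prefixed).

code 0x5 (decimal 5)

Full-scale span = 4.4 V; LSB = 4.4/2^4 = 275.000 mV.
Input sits at 5.335 steps above V_low.
So the output code is 5.
In hexadecimal (0x-prefixed): 0x5.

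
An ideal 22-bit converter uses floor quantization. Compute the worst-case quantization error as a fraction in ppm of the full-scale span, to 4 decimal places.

0.2384 ppm

Truncating → worst-case error = 1 LSB = V_FS/2^22, so 1e+06/4194304 = 0.238419 ppm of full scale.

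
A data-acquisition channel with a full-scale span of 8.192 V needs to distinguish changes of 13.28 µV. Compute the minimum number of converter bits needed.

20 bits

Number of steps required ≥ 8.192 V / 13.28 µV = 616867.47.
Need 2^N ≥ 616867.47; 2^19 = 524288, 2^20 = 1048576.
Minimum N = 20.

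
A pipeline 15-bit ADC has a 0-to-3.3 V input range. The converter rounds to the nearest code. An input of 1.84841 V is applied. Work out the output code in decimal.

code 18354

LSB = 3.3 V / 32768 = 100.71 µV.
(V_in − V_low)/LSB = (1.84841 − 0) / 0.000100708 = 18354.151.
round(18354.151) = 18354.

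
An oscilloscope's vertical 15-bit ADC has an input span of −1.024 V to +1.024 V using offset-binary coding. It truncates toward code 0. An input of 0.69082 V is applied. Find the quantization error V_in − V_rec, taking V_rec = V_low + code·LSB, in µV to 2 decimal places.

Step size: 2.048 V ÷ 2^15 = 62.50 µV.
(0.69082 − (−1.024))/6.25e-05 = 27437.1200; ⌊·⌋ gives code 27437.
V_rec = (−1.024) + 27437·6.25e-05 = 0.6908125 V.
Difference: 7.5e-06 V → 7.50 µV.

7.50 µV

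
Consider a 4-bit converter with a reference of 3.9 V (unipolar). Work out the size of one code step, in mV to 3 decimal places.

243.750 mV

Full-scale span = 3.9 V.
LSB = 3.9 / 2^4 = 3.9 / 16 = 0.24375 V = 243.750 mV.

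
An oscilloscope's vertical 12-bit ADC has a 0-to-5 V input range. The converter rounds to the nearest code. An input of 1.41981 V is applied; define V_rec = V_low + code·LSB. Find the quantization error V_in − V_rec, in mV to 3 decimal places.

0.132 mV

Step size: 5 V ÷ 2^12 = 1.221 mV.
Scaled input = 1163.1084 LSBs, so code = 1163.
Code 1163 maps back to 0 + 1163×0.0012207 V = 1.4196777 V.
Error = 1.41981 − 1.4196777 = 0.000132266 V = 0.132 mV.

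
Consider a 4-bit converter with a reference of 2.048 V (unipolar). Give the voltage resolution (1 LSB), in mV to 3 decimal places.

Full-scale span = 2.048 V.
LSB = 2.048 / 2^4 = 2.048 / 16 = 0.128 V = 128.000 mV.

128.000 mV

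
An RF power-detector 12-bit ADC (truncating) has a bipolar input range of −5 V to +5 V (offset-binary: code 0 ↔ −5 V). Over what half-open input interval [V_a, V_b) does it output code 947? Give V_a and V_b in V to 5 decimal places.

LSB = 10/2^12 = 2.441 mV.
V_a = V_low + 947·LSB = -2.68799 V; V_b = V_low + 948·LSB = -2.68555 V.

[-2.68799 V, -2.68555 V)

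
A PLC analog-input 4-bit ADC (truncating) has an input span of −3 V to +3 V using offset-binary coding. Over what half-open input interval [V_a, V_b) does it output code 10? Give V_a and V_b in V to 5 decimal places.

[0.75000 V, 1.12500 V)

LSB = 6/2^4 = 375.000 mV.
V_a = V_low + 10·LSB = 0.75 V; V_b = V_low + 11·LSB = 1.125 V.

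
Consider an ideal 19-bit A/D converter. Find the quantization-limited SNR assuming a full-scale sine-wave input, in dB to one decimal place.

SNR ≈ 6.02·N + 1.76 dB = 6.02·19 + 1.76 = 116.14 dB.

116.1 dB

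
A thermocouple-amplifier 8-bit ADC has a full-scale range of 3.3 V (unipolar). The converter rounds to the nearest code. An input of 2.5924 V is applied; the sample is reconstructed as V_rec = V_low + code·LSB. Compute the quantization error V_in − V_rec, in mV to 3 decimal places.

1.384 mV

LSB = 3.3/2^8 = 12.891 mV.
(V_in − V_low)/LSB = (2.5924 − 0)/0.0128906 = 201.1074 → code 201 (round).
Reconstructed: 2.5910156 V.
V_in − V_rec = 0.00138437 V = 1.384 mV.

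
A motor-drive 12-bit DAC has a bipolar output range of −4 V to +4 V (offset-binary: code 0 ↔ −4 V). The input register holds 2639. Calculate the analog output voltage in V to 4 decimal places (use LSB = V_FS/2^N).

LSB = 8 V / 2^12 = 1.953 mV.
V_out = (−4) + 2639 × 0.00195312 V = 1.1543 V.

1.1543 V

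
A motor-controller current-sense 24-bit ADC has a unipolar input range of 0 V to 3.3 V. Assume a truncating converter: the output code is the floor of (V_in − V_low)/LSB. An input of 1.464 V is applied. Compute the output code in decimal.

Full-scale span = 3.3 V; LSB = 3.3/2^24 = 0.20 µV.
Input sits at 7442983.098 steps above V_low.
So the output code is 7442983.

code 7442983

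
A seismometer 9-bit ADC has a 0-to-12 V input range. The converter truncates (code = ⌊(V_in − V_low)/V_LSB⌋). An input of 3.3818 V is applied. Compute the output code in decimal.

code 144

LSB = 12 V / 512 = 23.438 mV.
Input sits at 144.290 steps above V_low.
Floor → code 144.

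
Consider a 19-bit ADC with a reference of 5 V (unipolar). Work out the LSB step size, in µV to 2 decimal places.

Full-scale span = 5 V.
LSB = 5 / 2^19 = 5 / 524288 = 9.53674e-06 V = 9.54 µV.

9.54 µV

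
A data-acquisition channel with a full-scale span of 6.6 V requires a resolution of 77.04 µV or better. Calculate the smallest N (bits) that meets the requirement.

Number of steps required ≥ 6.6 V / 77.04 µV = 85669.78.
Need 2^N ≥ 85669.78; 2^16 = 65536, 2^17 = 131072.
Minimum N = 17.

17 bits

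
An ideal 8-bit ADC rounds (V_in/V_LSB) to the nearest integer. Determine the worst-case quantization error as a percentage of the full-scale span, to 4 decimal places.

Rounding → worst-case error = ½ LSB = V_FS/2^9, so 100/512 = 0.195312 % of full scale.

0.1953 %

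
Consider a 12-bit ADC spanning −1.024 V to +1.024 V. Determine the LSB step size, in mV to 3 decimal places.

Full-scale span = 2.048 V.
LSB = 2.048 / 2^12 = 2.048 / 4096 = 0.0005 V = 0.500 mV.

0.500 mV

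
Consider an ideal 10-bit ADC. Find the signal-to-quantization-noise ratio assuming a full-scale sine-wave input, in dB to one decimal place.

SNR ≈ 6.02·N + 1.76 dB = 6.02·10 + 1.76 = 61.96 dB.

62.0 dB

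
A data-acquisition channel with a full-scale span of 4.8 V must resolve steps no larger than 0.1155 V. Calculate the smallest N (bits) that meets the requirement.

Number of steps required ≥ 4.8 V / 0.1155 V = 41.56.
Need 2^N ≥ 41.56; 2^5 = 32, 2^6 = 64.
Minimum N = 6.

6 bits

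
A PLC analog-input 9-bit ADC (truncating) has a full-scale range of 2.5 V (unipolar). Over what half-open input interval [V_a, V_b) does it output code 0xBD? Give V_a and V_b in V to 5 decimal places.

LSB = 2.5/2^9 = 4.883 mV.
Code 0xBD = 189 decimal.
V_a = V_low + 189·LSB = 0.922852 V; V_b = V_low + 190·LSB = 0.927734 V.

[0.92285 V, 0.92773 V)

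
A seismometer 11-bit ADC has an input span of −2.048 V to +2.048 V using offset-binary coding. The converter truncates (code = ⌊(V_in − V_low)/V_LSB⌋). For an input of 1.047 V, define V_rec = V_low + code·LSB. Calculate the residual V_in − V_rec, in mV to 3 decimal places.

LSB = 4.096/2^11 = 2.000 mV.
Scaled input = 1547.5000 LSBs, so code = 1547.
V_rec = (−2.048) + 1547·0.002 = 1.046 V.
Difference: 0.001 V → 1.000 mV.

1.000 mV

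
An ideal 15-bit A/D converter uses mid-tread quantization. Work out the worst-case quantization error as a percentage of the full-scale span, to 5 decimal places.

Rounding → worst-case error = ½ LSB = V_FS/2^16, so 100/65536 = 0.00152588 % of full scale.

0.00153 %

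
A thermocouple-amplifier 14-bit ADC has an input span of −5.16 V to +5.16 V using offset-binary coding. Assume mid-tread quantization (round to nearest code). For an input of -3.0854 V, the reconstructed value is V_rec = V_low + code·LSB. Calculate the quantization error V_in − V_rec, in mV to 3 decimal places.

One LSB is 10.32 V / 16384 = 0.630 mV.
(-3.0854 − (−5.16))/0.000629883 = 3293.6285; round gives code 3294.
Code 3294 maps back to (−5.16) + 3294×0.000629883 V = -3.085166 V.
Error = -3.0854 − (−3.085166) = -0.000233984 V = -0.234 mV.

-0.234 mV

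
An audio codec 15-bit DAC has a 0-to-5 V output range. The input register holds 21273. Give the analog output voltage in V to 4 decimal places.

LSB = 5 V / 2^15 = 152.59 µV.
V_out = 0 + 21273 × 0.000152588 V = 3.246 V.

3.2460 V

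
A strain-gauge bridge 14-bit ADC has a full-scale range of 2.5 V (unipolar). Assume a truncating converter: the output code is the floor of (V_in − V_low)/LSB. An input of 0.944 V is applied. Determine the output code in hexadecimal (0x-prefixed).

code 0x182A (decimal 6186)

LSB = 2.5 V / 16384 = 152.59 µV.
(V_in − V_low)/LSB = (0.944 − 0) / 0.000152588 = 6186.598.
⌊·⌋(6186.598) = 6186.
In hexadecimal (0x-prefixed): 0x182A.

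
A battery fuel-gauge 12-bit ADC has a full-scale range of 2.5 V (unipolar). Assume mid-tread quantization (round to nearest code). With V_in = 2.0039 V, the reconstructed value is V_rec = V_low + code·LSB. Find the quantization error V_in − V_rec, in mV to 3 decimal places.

One LSB is 2.5 V / 4096 = 0.610 mV.
Scaled input = 3283.1898 LSBs, so code = 3283.
Reconstructed: 2.0037842 V.
Error = 2.0039 − 2.0037842 = 0.00011582 V = 0.116 mV.

0.116 mV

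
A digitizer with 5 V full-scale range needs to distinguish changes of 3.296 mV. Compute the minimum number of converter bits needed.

11 bits

Number of steps required ≥ 5 V / 3.296 mV = 1516.99.
Need 2^N ≥ 1516.99; 2^10 = 1024, 2^11 = 2048.
Minimum N = 11.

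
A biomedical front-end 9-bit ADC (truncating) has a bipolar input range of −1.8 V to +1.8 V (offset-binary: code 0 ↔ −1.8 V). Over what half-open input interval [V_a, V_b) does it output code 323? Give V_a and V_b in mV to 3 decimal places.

[471.094 mV, 478.125 mV)

LSB = 3.6/2^9 = 7.031 mV.
V_a = V_low + 323·LSB = 0.471094 V; V_b = V_low + 324·LSB = 0.478125 V.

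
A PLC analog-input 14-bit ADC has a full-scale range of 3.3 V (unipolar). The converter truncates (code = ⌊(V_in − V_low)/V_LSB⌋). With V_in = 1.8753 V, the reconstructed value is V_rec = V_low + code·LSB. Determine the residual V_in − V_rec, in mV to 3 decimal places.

Step size: 3.3 V ÷ 2^14 = 201.42 µV.
(1.8753 − 0)/0.000201416 = 9310.5804; ⌊·⌋ gives code 9310.
V_rec = 0 + 9310·0.000201416 = 1.8751831 V.
Error = 1.8753 − 1.8751831 = 0.000116895 V = 0.117 mV.

0.117 mV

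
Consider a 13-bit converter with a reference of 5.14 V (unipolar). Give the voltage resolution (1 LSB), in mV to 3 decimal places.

0.627 mV

Full-scale span = 5.14 V.
LSB = 5.14 / 2^13 = 5.14 / 8192 = 0.000627441 V = 0.627 mV.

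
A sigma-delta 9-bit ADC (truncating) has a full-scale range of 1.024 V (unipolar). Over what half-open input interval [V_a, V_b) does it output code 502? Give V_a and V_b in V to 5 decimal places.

[1.00400 V, 1.00600 V)

LSB = 1.024/2^9 = 2.000 mV.
V_a = V_low + 502·LSB = 1.004 V; V_b = V_low + 503·LSB = 1.006 V.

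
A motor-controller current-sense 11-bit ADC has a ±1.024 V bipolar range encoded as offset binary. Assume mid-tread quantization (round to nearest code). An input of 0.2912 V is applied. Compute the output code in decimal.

Full-scale span = 2.048 V; LSB = 2.048/2^11 = 1.000 mV.
(0.2912 − (−1.024)) / 0.001 = 1315.200 LSBs.
round(1315.200) = 1315.

code 1315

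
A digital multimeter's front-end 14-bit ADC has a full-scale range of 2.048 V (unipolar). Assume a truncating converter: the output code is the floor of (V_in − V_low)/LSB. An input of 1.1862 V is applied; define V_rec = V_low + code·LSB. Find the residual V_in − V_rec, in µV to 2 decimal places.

LSB = 2.048/2^14 = 125.00 µV.
(V_in − V_low)/LSB = (1.1862 − 0)/0.000125 = 9489.6000 → code 9489 (floor).
Reconstructed: 1.186125 V.
Error = 1.1862 − 1.186125 = 7.5e-05 V = 75.00 µV.

75.00 µV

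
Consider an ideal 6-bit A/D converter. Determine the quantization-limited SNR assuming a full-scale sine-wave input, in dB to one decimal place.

SNR ≈ 6.02·N + 1.76 dB = 6.02·6 + 1.76 = 37.88 dB.

37.9 dB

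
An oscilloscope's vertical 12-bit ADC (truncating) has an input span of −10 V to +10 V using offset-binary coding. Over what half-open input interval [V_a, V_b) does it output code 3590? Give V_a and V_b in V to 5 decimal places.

[7.52930 V, 7.53418 V)

LSB = 20/2^12 = 4.883 mV.
V_a = V_low + 3590·LSB = 7.5293 V; V_b = V_low + 3591·LSB = 7.53418 V.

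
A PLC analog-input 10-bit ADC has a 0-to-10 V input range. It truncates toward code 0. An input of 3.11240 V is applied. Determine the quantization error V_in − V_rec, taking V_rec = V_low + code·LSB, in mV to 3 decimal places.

6.931 mV

LSB = 10/2^10 = 9.766 mV.
Scaled input = 318.7098 LSBs, so code = 318.
V_rec = 0 + 318·0.00976562 = 3.1054688 V.
Error = 3.11240 − 3.1054688 = 0.00693125 V = 6.931 mV.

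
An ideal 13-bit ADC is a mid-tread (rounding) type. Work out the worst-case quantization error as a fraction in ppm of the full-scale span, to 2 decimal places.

61.04 ppm

Rounding → worst-case error = ½ LSB = V_FS/2^14, so 1e+06/16384 = 61.0352 ppm of full scale.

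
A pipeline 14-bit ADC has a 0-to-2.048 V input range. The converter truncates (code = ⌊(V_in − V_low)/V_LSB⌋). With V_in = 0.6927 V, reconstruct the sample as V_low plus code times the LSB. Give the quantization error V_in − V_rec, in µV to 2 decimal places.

One LSB is 2.048 V / 16384 = 125.00 µV.
(0.6927 − 0)/0.000125 = 5541.6000; ⌊·⌋ gives code 5541.
V_rec = 0 + 5541·0.000125 = 0.692625 V.
V_in − V_rec = 7.5e-05 V = 75.00 µV.

75.00 µV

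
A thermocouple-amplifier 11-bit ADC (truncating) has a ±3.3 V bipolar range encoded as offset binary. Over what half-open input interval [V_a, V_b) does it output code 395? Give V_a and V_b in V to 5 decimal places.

LSB = 6.6/2^11 = 3.223 mV.
V_a = V_low + 395·LSB = -2.02705 V; V_b = V_low + 396·LSB = -2.02383 V.

[-2.02705 V, -2.02383 V)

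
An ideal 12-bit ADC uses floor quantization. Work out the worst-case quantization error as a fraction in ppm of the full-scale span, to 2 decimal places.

Truncating → worst-case error = 1 LSB = V_FS/2^12, so 1e+06/4096 = 244.141 ppm of full scale.

244.14 ppm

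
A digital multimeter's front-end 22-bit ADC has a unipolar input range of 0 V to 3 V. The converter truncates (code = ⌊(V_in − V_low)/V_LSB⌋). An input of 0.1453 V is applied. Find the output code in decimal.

code 203144

Full-scale span = 3 V; LSB = 3/2^22 = 0.72 µV.
(0.1453 − 0) / 7.15256e-07 = 203144.124 LSBs.
⌊·⌋(203144.124) = 203144.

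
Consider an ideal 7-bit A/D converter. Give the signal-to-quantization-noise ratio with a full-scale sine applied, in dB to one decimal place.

43.9 dB

SNR ≈ 6.02·N + 1.76 dB = 6.02·7 + 1.76 = 43.90 dB.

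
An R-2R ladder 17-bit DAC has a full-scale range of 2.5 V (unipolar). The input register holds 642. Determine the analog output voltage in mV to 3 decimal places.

12.245 mV

LSB = 2.5 V / 2^17 = 19.07 µV.
V_out = 0 + 642 × 1.90735e-05 V = 0.0122452 V.
= 12.245 mV.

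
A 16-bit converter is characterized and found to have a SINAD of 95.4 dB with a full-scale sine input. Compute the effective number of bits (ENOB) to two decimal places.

ENOB = (SINAD − 1.76) / 6.02 = (95.4 − 1.76)/6.02 = 15.555.

15.55 bits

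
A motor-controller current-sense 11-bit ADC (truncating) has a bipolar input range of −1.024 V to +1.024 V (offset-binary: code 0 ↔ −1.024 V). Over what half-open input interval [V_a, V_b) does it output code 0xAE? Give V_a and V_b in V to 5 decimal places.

[-0.85000 V, -0.84900 V)

LSB = 2.048/2^11 = 1.000 mV.
Code 0xAE = 174 decimal.
V_a = V_low + 174·LSB = -0.85 V; V_b = V_low + 175·LSB = -0.849 V.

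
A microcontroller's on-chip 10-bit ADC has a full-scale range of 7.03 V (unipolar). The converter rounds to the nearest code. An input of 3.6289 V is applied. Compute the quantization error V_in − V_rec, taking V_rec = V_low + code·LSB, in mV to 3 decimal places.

-2.809 mV

LSB = 7.03/2^10 = 6.865 mV.
Scaled input = 528.5908 LSBs, so code = 529.
Code 529 maps back to 0 + 529×0.00686523 V = 3.631709 V.
Error = 3.6289 − 3.631709 = -0.00280898 V = -2.809 mV.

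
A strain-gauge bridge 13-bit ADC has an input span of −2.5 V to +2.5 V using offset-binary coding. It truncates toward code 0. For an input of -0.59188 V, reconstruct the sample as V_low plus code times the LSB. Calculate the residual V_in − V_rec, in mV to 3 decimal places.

One LSB is 5 V / 8192 = 0.610 mV.
(V_in − V_low)/LSB = (-0.59188 − (−2.5))/0.000610352 = 3126.2638 → code 3126 (floor).
V_rec = (−2.5) + 3126·0.000610352 = -0.59204102 V.
Error = -0.59188 − (−0.59204102) = 0.000161016 V = 0.161 mV.

0.161 mV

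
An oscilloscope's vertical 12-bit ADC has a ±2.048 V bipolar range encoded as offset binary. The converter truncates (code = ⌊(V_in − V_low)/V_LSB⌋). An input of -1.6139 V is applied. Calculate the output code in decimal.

code 434

With 4096 levels over 4.096 V, one step is 1.000 mV.
Input sits at 434.100 steps above V_low.
So the output code is 434.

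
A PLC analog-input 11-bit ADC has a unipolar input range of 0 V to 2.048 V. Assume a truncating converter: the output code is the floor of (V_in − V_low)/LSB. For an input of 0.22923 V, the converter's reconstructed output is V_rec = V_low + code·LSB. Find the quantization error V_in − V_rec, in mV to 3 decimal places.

0.230 mV

LSB = 2.048/2^11 = 1.000 mV.
Scaled input = 229.2300 LSBs, so code = 229.
Reconstructed: 0.229 V.
V_in − V_rec = 0.00023 V = 0.230 mV.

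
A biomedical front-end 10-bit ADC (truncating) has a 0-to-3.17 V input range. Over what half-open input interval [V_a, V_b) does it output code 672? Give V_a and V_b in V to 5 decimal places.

LSB = 3.17/2^10 = 3.096 mV.
V_a = V_low + 672·LSB = 2.08031 V; V_b = V_low + 673·LSB = 2.08341 V.

[2.08031 V, 2.08341 V)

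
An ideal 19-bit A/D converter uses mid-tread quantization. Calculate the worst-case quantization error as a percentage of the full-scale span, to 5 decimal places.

0.00010 %

Rounding → worst-case error = ½ LSB = V_FS/2^20, so 100/1048576 = 9.53674e-05 % of full scale.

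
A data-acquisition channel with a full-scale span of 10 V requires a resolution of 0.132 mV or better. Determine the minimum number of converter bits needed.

Number of steps required ≥ 10 V / 0.132 mV = 75757.58.
Need 2^N ≥ 75757.58; 2^16 = 65536, 2^17 = 131072.
Minimum N = 17.

17 bits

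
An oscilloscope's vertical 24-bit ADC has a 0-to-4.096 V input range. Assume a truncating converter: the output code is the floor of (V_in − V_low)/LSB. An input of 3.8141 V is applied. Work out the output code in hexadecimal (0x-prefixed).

code 0xEE6199 (decimal 15622553)

Full-scale span = 4.096 V; LSB = 4.096/2^24 = 0.24 µV.
(V_in − V_low)/LSB = (3.8141 − 0) / 2.44141e-07 = 15622553.600.
So the output code is 15622553.
In hexadecimal (0x-prefixed): 0xEE6199.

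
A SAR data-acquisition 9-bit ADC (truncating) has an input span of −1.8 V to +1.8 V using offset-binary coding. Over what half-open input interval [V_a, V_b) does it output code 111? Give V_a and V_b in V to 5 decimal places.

LSB = 3.6/2^9 = 7.031 mV.
V_a = V_low + 111·LSB = -1.01953 V; V_b = V_low + 112·LSB = -1.0125 V.

[-1.01953 V, -1.01250 V)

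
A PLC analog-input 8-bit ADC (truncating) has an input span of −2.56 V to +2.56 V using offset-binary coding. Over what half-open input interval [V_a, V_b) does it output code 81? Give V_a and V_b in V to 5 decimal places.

LSB = 5.12/2^8 = 20.000 mV.
V_a = V_low + 81·LSB = -0.94 V; V_b = V_low + 82·LSB = -0.92 V.

[-0.94000 V, -0.92000 V)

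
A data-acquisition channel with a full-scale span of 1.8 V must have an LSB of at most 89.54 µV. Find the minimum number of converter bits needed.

15 bits

Number of steps required ≥ 1.8 V / 89.54 µV = 20102.75.
Need 2^N ≥ 20102.75; 2^14 = 16384, 2^15 = 32768.
Minimum N = 15.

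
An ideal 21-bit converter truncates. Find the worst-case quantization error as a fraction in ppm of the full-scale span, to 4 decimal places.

0.4768 ppm

Truncating → worst-case error = 1 LSB = V_FS/2^21, so 1e+06/2097152 = 0.476837 ppm of full scale.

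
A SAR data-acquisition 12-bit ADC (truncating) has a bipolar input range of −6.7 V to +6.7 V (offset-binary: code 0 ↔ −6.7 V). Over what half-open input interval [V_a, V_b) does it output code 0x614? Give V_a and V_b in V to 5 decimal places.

LSB = 13.4/2^12 = 3.271 mV.
Code 0x614 = 1556 decimal.
V_a = V_low + 1556·LSB = -1.60957 V; V_b = V_low + 1557·LSB = -1.6063 V.

[-1.60957 V, -1.60630 V)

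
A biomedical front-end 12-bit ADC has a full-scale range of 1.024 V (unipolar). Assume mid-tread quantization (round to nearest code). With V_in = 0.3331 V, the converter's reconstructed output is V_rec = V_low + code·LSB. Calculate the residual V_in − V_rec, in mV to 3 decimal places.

LSB = 1.024/2^12 = 250.00 µV.
(0.3331 − 0)/0.00025 = 1332.4000; round gives code 1332.
Code 1332 maps back to 0 + 1332×0.00025 V = 0.333 V.
V_in − V_rec = 0.0001 V = 0.100 mV.

0.100 mV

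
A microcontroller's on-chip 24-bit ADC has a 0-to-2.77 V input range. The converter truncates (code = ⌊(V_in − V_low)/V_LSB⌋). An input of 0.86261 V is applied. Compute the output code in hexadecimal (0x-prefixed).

LSB = 2.77 V / 16777216 = 0.17 µV.
(0.86261 − 0) / 1.65105e-07 = 5224618.879 LSBs.
Floor → code 5224618.
In hexadecimal (0x-prefixed): 0x4FB8AA.

code 0x4FB8AA (decimal 5224618)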